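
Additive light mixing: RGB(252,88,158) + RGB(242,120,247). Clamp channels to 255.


Additive: each channel = min(255, C₁+C₂)
R: 252+242 = 494 → 255
G: 88+120 = 208 → 208
B: 158+247 = 405 → 255
= RGB(255, 208, 255)


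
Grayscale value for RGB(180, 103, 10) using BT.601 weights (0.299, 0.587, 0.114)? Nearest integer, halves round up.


Gray = 0.299×R + 0.587×G + 0.114×B
Gray = 0.299×180 + 0.587×103 + 0.114×10
Gray = 53.820 + 60.461 + 1.140
Gray = 115.421 → round half up → 115
Gray = 115


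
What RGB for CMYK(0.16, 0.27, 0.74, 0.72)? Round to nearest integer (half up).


R = 255 × (1-C) × (1-K) = 255 × 0.84 × 0.28 = 59.976 → 60
G = 255 × (1-M) × (1-K) = 255 × 0.73 × 0.28 = 52.122 → 52
B = 255 × (1-Y) × (1-K) = 255 × 0.26 × 0.28 = 18.564 → 19
= RGB(60, 52, 19)


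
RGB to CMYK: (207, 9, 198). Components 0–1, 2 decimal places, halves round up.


R'=207/255≈0.8118, G'=9/255≈0.0353, B'=198/255≈0.7765
K = 1 - max(R',G',B') = 1 - 207/255 = 48/255 = 0.18823… → 0.19
(1-R'-K)/(1-K) simplifies to (max-R)/max with max = 207:
C = (207-207)/207 = 0/207 = 0 → 0.00
M = (207-9)/207 = 198/207 = 0.95652… → 0.96
Y = (207-198)/207 = 9/207 = 0.04347… → 0.04
= CMYK(0.00, 0.96, 0.04, 0.19)


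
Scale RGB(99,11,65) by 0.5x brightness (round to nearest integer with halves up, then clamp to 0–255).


Multiply each channel by 0.5, round half up, clamp to [0, 255]
R: 99×0.5 = 49.5 → round → 50
G: 11×0.5 = 5.5 → round → 6
B: 65×0.5 = 32.5 → round → 33
= RGB(50, 6, 33)


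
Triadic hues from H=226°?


Triadic: equally spaced at 120° intervals
H1 = 226°
H2 = (226 + 120) mod 360 = 346°
H3 = (226 + 240) mod 360 = 106°
Triadic = 226°, 346°, 106°


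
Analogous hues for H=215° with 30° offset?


Base hue: 215°
Left analog: (215 - 30) mod 360 = 185°
Right analog: (215 + 30) mod 360 = 245°
Analogous hues = 185° and 245°


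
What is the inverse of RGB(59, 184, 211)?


Invert: (255-R, 255-G, 255-B)
R: 255-59 = 196
G: 255-184 = 71
B: 255-211 = 44
= RGB(196, 71, 44)


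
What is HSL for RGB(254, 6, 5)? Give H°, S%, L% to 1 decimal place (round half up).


Normalize: R'=254/255≈0.9961, G'=6/255≈0.0235, B'=5/255≈0.0196
Max=254/255, Min=5/255, Δ=Max-Min=249/255
L = (Max+Min)/2 = (254+5)/510 = 259/510 = 0.50784… → L = 50.8%
L > 0.5 → S = Δ/(2-Max-Min) = 249/(510-254-5) = 249/251 = 0.99203… → S = 99.2%
(the 1/255 factors cancel in S and H, so raw channel differences can be used)
Max is R' → H = 60 × (((G-B)/Δ) mod 6) = 60 × (((6-5)/249) mod 6)
  1/249 = 0.0040…
  H = 60 × 0.0040… = 0.240…° → H = 0.2°
= HSL(0.2°, 99.2%, 50.8%)


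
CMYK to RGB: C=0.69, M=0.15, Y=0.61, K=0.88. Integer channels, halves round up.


R = 255 × (1-C) × (1-K) = 255 × 0.31 × 0.12 = 9.486 → 9
G = 255 × (1-M) × (1-K) = 255 × 0.85 × 0.12 = 26.01 → 26
B = 255 × (1-Y) × (1-K) = 255 × 0.39 × 0.12 = 11.934 → 12
= RGB(9, 26, 12)


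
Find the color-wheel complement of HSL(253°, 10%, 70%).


Complement = opposite side of color wheel = hue + 180°
H' = (253 + 180) mod 360 = 73°
S and L unchanged.
= HSL(73°, 10%, 70%)


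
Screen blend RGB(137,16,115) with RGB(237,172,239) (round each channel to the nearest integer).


Screen: C = 255 - (255-A)×(255-B)/255, rounded to nearest integer
R: 255 - (255-137)×(255-237)/255 = 255 - 2124/255 ≈ 255 - 8.329 = 246.671 → 247
G: 255 - (255-16)×(255-172)/255 = 255 - 19837/255 ≈ 255 - 77.792 = 177.208 → 177
B: 255 - (255-115)×(255-239)/255 = 255 - 2240/255 ≈ 255 - 8.784 = 246.216 → 246
= RGB(247, 177, 246)


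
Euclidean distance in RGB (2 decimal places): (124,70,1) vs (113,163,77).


d = √[(R₁-R₂)² + (G₁-G₂)² + (B₁-B₂)²]
d = √[(124-113)² + (70-163)² + (1-77)²]
d = √[121 + 8649 + 5776]
d = √14546
d ≈ 120.61


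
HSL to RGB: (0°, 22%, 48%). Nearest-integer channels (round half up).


H=0°, S=0.22, L=0.48
C = (1-|2L-1|)×S = (1-|-0.04|)×0.22 = 0.2112
H' = H/60 = 0/60 ≈ 0.0000; X = C×(1-|H' mod 2 - 1|) = 0.0
m = L - C/2 = 0.48 - 0.1056 = 0.3744
Sector ⌊H'⌋ = 0 → (R',G',B') = (0.2112, 0.0, 0.0)
RGB = ((R'+m)×255, (G'+m)×255, (B'+m)×255) = (149.328, 95.472, 95.472)
Round half up → RGB(149, 95, 95)


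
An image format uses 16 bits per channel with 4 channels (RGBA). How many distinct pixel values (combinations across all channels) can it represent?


Total bits = 16 bits/channel × 4 channels = 64 bits
Distinct pixel values = 2^64
= 18,446,744,073,709,551,616 pixel values


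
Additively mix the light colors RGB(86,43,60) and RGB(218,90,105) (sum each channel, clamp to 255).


Additive: each channel = min(255, C₁+C₂)
R: 86+218 = 304 → 255
G: 43+90 = 133 → 133
B: 60+105 = 165 → 165
= RGB(255, 133, 165)


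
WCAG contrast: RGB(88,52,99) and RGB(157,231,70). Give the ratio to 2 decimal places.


Linearize each sRGB channel c=v/255: c/12.92 if c ≤ 0.04045 else ((c+0.055)/1.055)^2.4
L = 0.2126×R_lin + 0.7152×G_lin + 0.0722×B_lin
Color 1 (88,52,99):
  R=88: 88/255≈0.3451 > 0.04045 → ((0.3451+0.055)/1.055)^2.4 ≈ 0.09759
  G=52: 52/255≈0.2039 > 0.04045 → ((0.2039+0.055)/1.055)^2.4 ≈ 0.03434
  B=99: 99/255≈0.3882 > 0.04045 → ((0.3882+0.055)/1.055)^2.4 ≈ 0.12477
  L1 = 0.2126×0.09759 + 0.7152×0.03434 + 0.0722×0.12477 ≈ 0.05432
Color 2 (157,231,70):
  R=157: 157/255≈0.6157 > 0.04045 → ((0.6157+0.055)/1.055)^2.4 ≈ 0.33716
  G=231: 231/255≈0.9059 > 0.04045 → ((0.9059+0.055)/1.055)^2.4 ≈ 0.79910
  B=70: 70/255≈0.2745 > 0.04045 → ((0.2745+0.055)/1.055)^2.4 ≈ 0.06125
  L2 = 0.2126×0.33716 + 0.7152×0.79910 + 0.0722×0.06125 ≈ 0.64762
Lighter = 0.64762, Darker = 0.05432
Ratio = (L_lighter + 0.05) / (L_darker + 0.05)
Ratio = (0.64762 + 0.05) / (0.05432 + 0.05) = 0.69762 / 0.10432 ≈ 6.6876
Ratio ≈ 6.69:1


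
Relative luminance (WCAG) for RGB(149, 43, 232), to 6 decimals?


Linearize each channel (sRGB transfer function): c = v/255; c_lin = c/12.92 if c ≤ 0.04045, else ((c+0.055)/1.055)^2.4
  R: 149/255 ≈ 0.584314 > 0.04045 → ((0.584314+0.055)/1.055)^2.4 ≈ 0.300544
  G: 43/255 ≈ 0.168627 > 0.04045 → ((0.168627+0.055)/1.055)^2.4 ≈ 0.024158
  B: 232/255 ≈ 0.909804 > 0.04045 → ((0.909804+0.055)/1.055)^2.4 ≈ 0.806952
R_lin = 0.300544, G_lin = 0.024158, B_lin = 0.806952
L = 0.2126×R + 0.7152×G + 0.0722×B
L = 0.2126×0.300544 + 0.7152×0.024158 + 0.0722×0.806952
L ≈ 0.139435


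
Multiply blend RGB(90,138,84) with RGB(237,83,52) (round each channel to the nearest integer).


Multiply: C = A×B/255, rounded to nearest integer
R: 90×237/255 = 21330/255 ≈ 83.647 → 84
G: 138×83/255 = 11454/255 ≈ 44.918 → 45
B: 84×52/255 = 4368/255 ≈ 17.129 → 17
= RGB(84, 45, 17)


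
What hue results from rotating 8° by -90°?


New hue = (H + rotation) mod 360
New hue = (8 -90) mod 360
= -82 mod 360
= 278°


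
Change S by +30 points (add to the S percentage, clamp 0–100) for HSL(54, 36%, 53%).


Original S = 36%
Adjustment = +30 percentage points
New S = 36 + (30) = 66
Clamp to [0, 100] → 66
= HSL(54°, 66%, 53%)


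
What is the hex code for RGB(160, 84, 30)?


R = 160 → A0 (hex)
G = 84 → 54 (hex)
B = 30 → 1E (hex)
Hex = #A0541E


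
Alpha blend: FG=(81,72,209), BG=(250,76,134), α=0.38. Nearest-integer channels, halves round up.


C = α×F + (1-α)×B, with 1-α = 0.62
R: 0.38×81 + 0.62×250 = 30.78 + 155.00 = 185.78 → 186
G: 0.38×72 + 0.62×76 = 27.36 + 47.12 = 74.48 → 74
B: 0.38×209 + 0.62×134 = 79.42 + 83.08 = 162.50 → 163
= RGB(186, 74, 163)


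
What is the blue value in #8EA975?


Color: #8EA975
R = 8E = 142
G = A9 = 169
B = 75 = 117
Blue = 117


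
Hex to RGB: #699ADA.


69 → 105 (R)
9A → 154 (G)
DA → 218 (B)
= RGB(105, 154, 218)


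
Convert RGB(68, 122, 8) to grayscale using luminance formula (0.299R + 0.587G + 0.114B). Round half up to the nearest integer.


Gray = 0.299×R + 0.587×G + 0.114×B
Gray = 0.299×68 + 0.587×122 + 0.114×8
Gray = 20.332 + 71.614 + 0.912
Gray = 92.858 → round half up → 93
Gray = 93


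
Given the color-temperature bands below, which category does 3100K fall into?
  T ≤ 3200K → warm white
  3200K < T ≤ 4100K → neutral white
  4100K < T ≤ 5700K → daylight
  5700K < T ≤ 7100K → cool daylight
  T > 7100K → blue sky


Temperature: 3100K
3100K ≤ 3200K → warm white
Classification: warm white


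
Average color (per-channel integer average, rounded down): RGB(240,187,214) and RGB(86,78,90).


Midpoint: each channel = ⌊(C₁+C₂)/2⌋
R: ⌊(240+86)/2⌋ = 163
G: ⌊(187+78)/2⌋ = 132
B: ⌊(214+90)/2⌋ = 152
= RGB(163, 132, 152)


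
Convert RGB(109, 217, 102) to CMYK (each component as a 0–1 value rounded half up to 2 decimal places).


R'=109/255≈0.4275, G'=217/255≈0.8510, B'=102/255≈0.4000
K = 1 - max(R',G',B') = 1 - 217/255 = 38/255 = 0.14901… → 0.15
(1-R'-K)/(1-K) simplifies to (max-R)/max with max = 217:
C = (217-109)/217 = 108/217 = 0.49769… → 0.50
M = (217-217)/217 = 0/217 = 0 → 0.00
Y = (217-102)/217 = 115/217 = 0.52995… → 0.53
= CMYK(0.50, 0.00, 0.53, 0.15)


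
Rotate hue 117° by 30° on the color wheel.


New hue = (H + rotation) mod 360
New hue = (117 + 30) mod 360
= 147 mod 360
= 147°


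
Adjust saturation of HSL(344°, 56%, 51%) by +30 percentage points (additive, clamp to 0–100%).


Original S = 56%
Adjustment = +30 percentage points
New S = 56 + (30) = 86
Clamp to [0, 100] → 86
= HSL(344°, 86%, 51%)


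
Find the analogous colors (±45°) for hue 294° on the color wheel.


Base hue: 294°
Left analog: (294 - 45) mod 360 = 249°
Right analog: (294 + 45) mod 360 = 339°
Analogous hues = 249° and 339°


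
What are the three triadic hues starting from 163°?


Triadic: equally spaced at 120° intervals
H1 = 163°
H2 = (163 + 120) mod 360 = 283°
H3 = (163 + 240) mod 360 = 43°
Triadic = 163°, 283°, 43°


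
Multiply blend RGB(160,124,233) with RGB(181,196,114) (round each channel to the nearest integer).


Multiply: C = A×B/255, rounded to nearest integer
R: 160×181/255 = 28960/255 ≈ 113.569 → 114
G: 124×196/255 = 24304/255 ≈ 95.310 → 95
B: 233×114/255 = 26562/255 ≈ 104.165 → 104
= RGB(114, 95, 104)


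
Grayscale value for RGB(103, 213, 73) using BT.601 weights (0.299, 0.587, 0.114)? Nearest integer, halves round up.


Gray = 0.299×R + 0.587×G + 0.114×B
Gray = 0.299×103 + 0.587×213 + 0.114×73
Gray = 30.797 + 125.031 + 8.322
Gray = 164.150 → round half up → 164
Gray = 164


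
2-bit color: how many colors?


Colors = 2^bits = 2^2
= 4 colors


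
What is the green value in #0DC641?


Color: #0DC641
R = 0D = 13
G = C6 = 198
B = 41 = 65
Green = 198


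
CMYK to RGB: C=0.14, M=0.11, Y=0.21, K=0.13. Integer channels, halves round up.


R = 255 × (1-C) × (1-K) = 255 × 0.86 × 0.87 = 190.791 → 191
G = 255 × (1-M) × (1-K) = 255 × 0.89 × 0.87 = 197.4465 → 197
B = 255 × (1-Y) × (1-K) = 255 × 0.79 × 0.87 = 175.2615 → 175
= RGB(191, 197, 175)


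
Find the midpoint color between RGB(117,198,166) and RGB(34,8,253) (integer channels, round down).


Midpoint: each channel = ⌊(C₁+C₂)/2⌋
R: ⌊(117+34)/2⌋ = 75
G: ⌊(198+8)/2⌋ = 103
B: ⌊(166+253)/2⌋ = 209
= RGB(75, 103, 209)


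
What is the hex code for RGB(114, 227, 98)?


R = 114 → 72 (hex)
G = 227 → E3 (hex)
B = 98 → 62 (hex)
Hex = #72E362


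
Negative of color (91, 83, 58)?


Invert: (255-R, 255-G, 255-B)
R: 255-91 = 164
G: 255-83 = 172
B: 255-58 = 197
= RGB(164, 172, 197)


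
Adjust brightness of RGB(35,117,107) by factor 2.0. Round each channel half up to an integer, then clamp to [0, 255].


Multiply each channel by 2.0, round half up, clamp to [0, 255]
R: 35×2.0 = 70
G: 117×2.0 = 234
B: 107×2.0 = 214
= RGB(70, 234, 214)


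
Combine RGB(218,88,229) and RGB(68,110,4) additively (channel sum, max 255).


Additive: each channel = min(255, C₁+C₂)
R: 218+68 = 286 → 255
G: 88+110 = 198 → 198
B: 229+4 = 233 → 233
= RGB(255, 198, 233)


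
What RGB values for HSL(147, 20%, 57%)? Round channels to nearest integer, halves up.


H=147°, S=0.20, L=0.57
C = (1-|2L-1|)×S = (1-|0.14|)×0.20 = 0.172
H' = H/60 = 147/60 ≈ 2.4500; X = C×(1-|H' mod 2 - 1|) = 0.0774
m = L - C/2 = 0.57 - 0.086 = 0.484
Sector ⌊H'⌋ = 2 → (R',G',B') = (0.0, 0.172, 0.0774)
RGB = ((R'+m)×255, (G'+m)×255, (B'+m)×255) = (123.42, 167.28, 143.157)
Round half up → RGB(123, 167, 143)


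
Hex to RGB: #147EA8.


14 → 20 (R)
7E → 126 (G)
A8 → 168 (B)
= RGB(20, 126, 168)


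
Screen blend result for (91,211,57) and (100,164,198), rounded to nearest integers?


Screen: C = 255 - (255-A)×(255-B)/255, rounded to nearest integer
R: 255 - (255-91)×(255-100)/255 = 255 - 25420/255 ≈ 255 - 99.686 = 155.314 → 155
G: 255 - (255-211)×(255-164)/255 = 255 - 4004/255 ≈ 255 - 15.702 = 239.298 → 239
B: 255 - (255-57)×(255-198)/255 = 255 - 11286/255 ≈ 255 - 44.259 = 210.741 → 211
= RGB(155, 239, 211)


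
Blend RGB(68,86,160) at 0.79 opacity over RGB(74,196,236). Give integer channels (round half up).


C = α×F + (1-α)×B, with 1-α = 0.21
R: 0.79×68 + 0.21×74 = 53.72 + 15.54 = 69.26 → 69
G: 0.79×86 + 0.21×196 = 67.94 + 41.16 = 109.10 → 109
B: 0.79×160 + 0.21×236 = 126.40 + 49.56 = 175.96 → 176
= RGB(69, 109, 176)


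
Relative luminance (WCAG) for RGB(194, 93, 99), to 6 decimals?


Linearize each channel (sRGB transfer function): c = v/255; c_lin = c/12.92 if c ≤ 0.04045, else ((c+0.055)/1.055)^2.4
  R: 194/255 ≈ 0.760784 > 0.04045 → ((0.760784+0.055)/1.055)^2.4 ≈ 0.539479
  G: 93/255 ≈ 0.364706 > 0.04045 → ((0.364706+0.055)/1.055)^2.4 ≈ 0.109462
  B: 99/255 ≈ 0.388235 > 0.04045 → ((0.388235+0.055)/1.055)^2.4 ≈ 0.124772
R_lin = 0.539479, G_lin = 0.109462, B_lin = 0.124772
L = 0.2126×R + 0.7152×G + 0.0722×B
L = 0.2126×0.539479 + 0.7152×0.109462 + 0.0722×0.124772
L ≈ 0.201989


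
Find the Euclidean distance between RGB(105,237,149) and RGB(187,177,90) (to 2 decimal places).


d = √[(R₁-R₂)² + (G₁-G₂)² + (B₁-B₂)²]
d = √[(105-187)² + (237-177)² + (149-90)²]
d = √[6724 + 3600 + 3481]
d = √13805
d ≈ 117.49


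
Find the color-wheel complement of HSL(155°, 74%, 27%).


Complement = opposite side of color wheel = hue + 180°
H' = (155 + 180) mod 360 = 335°
S and L unchanged.
= HSL(335°, 74%, 27%)


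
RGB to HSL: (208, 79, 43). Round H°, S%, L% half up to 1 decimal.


Normalize: R'=208/255≈0.8157, G'=79/255≈0.3098, B'=43/255≈0.1686
Max=208/255, Min=43/255, Δ=Max-Min=165/255
L = (Max+Min)/2 = (208+43)/510 = 251/510 = 0.49215… → L = 49.2%
L ≤ 0.5 → S = Δ/(Max+Min) = 165/(208+43) = 165/251 = 0.65737… → S = 65.7%
(the 1/255 factors cancel in S and H, so raw channel differences can be used)
Max is R' → H = 60 × (((G-B)/Δ) mod 6) = 60 × (((79-43)/165) mod 6)
  36/165 = 0.2181…
  H = 60 × 0.2181… = 13.090…° → H = 13.1°
= HSL(13.1°, 65.7%, 49.2%)


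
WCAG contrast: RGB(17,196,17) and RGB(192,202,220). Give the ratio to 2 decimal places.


Linearize each sRGB channel c=v/255: c/12.92 if c ≤ 0.04045 else ((c+0.055)/1.055)^2.4
L = 0.2126×R_lin + 0.7152×G_lin + 0.0722×B_lin
Color 1 (17,196,17):
  R=17: 17/255≈0.0667 > 0.04045 → ((0.0667+0.055)/1.055)^2.4 ≈ 0.00561
  G=196: 196/255≈0.7686 > 0.04045 → ((0.7686+0.055)/1.055)^2.4 ≈ 0.55201
  B=17: 17/255≈0.0667 > 0.04045 → ((0.0667+0.055)/1.055)^2.4 ≈ 0.00561
  L1 = 0.2126×0.00561 + 0.7152×0.55201 + 0.0722×0.00561 ≈ 0.39639
Color 2 (192,202,220):
  R=192: 192/255≈0.7529 > 0.04045 → ((0.7529+0.055)/1.055)^2.4 ≈ 0.52712
  G=202: 202/255≈0.7922 > 0.04045 → ((0.7922+0.055)/1.055)^2.4 ≈ 0.59062
  B=220: 220/255≈0.8627 > 0.04045 → ((0.8627+0.055)/1.055)^2.4 ≈ 0.71569
  L2 = 0.2126×0.52712 + 0.7152×0.59062 + 0.0722×0.71569 ≈ 0.58615
Lighter = 0.58615, Darker = 0.39639
Ratio = (L_lighter + 0.05) / (L_darker + 0.05)
Ratio = (0.58615 + 0.05) / (0.39639 + 0.05) = 0.63615 / 0.44639 ≈ 1.4251
Ratio ≈ 1.43:1


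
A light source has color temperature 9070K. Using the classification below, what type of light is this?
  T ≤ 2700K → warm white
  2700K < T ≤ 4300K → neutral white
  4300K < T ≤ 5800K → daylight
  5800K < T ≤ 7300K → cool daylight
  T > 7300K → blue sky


Temperature: 9070K
9070K > 7300K → blue sky
Classification: blue sky


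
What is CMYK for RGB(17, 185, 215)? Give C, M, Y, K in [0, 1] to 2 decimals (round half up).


R'=17/255≈0.0667, G'=185/255≈0.7255, B'=215/255≈0.8431
K = 1 - max(R',G',B') = 1 - 215/255 = 40/255 = 0.15686… → 0.16
(1-R'-K)/(1-K) simplifies to (max-R)/max with max = 215:
C = (215-17)/215 = 198/215 = 0.92093… → 0.92
M = (215-185)/215 = 30/215 = 0.13953… → 0.14
Y = (215-215)/215 = 0/215 = 0 → 0.00
= CMYK(0.92, 0.14, 0.00, 0.16)


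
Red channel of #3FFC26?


Color: #3FFC26
R = 3F = 63
G = FC = 252
B = 26 = 38
Red = 63


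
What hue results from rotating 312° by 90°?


New hue = (H + rotation) mod 360
New hue = (312 + 90) mod 360
= 402 mod 360
= 42°


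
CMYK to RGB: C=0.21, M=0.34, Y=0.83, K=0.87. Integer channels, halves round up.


R = 255 × (1-C) × (1-K) = 255 × 0.79 × 0.13 = 26.1885 → 26
G = 255 × (1-M) × (1-K) = 255 × 0.66 × 0.13 = 21.879 → 22
B = 255 × (1-Y) × (1-K) = 255 × 0.17 × 0.13 = 5.6355 → 6
= RGB(26, 22, 6)


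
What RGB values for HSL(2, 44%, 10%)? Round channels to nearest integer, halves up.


H=2°, S=0.44, L=0.10
C = (1-|2L-1|)×S = (1-|-0.80|)×0.44 = 0.088
H' = H/60 = 2/60 ≈ 0.0333; X = C×(1-|H' mod 2 - 1|) ≈ 0.0029
m = L - C/2 = 0.10 - 0.044 = 0.056
Sector ⌊H'⌋ = 0 → (R',G',B') = (0.088, ≈0.0029, 0.0)
RGB = ((R'+m)×255, (G'+m)×255, (B'+m)×255) = (36.72, 15.028, 14.28)
Round half up → RGB(37, 15, 14)


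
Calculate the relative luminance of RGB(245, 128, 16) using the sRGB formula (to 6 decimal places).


Linearize each channel (sRGB transfer function): c = v/255; c_lin = c/12.92 if c ≤ 0.04045, else ((c+0.055)/1.055)^2.4
  R: 245/255 ≈ 0.960784 > 0.04045 → ((0.960784+0.055)/1.055)^2.4 ≈ 0.913099
  G: 128/255 ≈ 0.501961 > 0.04045 → ((0.501961+0.055)/1.055)^2.4 ≈ 0.215861
  B: 16/255 ≈ 0.062745 > 0.04045 → ((0.062745+0.055)/1.055)^2.4 ≈ 0.005182
R_lin = 0.913099, G_lin = 0.215861, B_lin = 0.005182
L = 0.2126×R + 0.7152×G + 0.0722×B
L = 0.2126×0.913099 + 0.7152×0.215861 + 0.0722×0.005182
L ≈ 0.348882


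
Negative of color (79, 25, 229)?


Invert: (255-R, 255-G, 255-B)
R: 255-79 = 176
G: 255-25 = 230
B: 255-229 = 26
= RGB(176, 230, 26)


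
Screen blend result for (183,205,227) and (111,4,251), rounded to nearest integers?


Screen: C = 255 - (255-A)×(255-B)/255, rounded to nearest integer
R: 255 - (255-183)×(255-111)/255 = 255 - 10368/255 ≈ 255 - 40.659 = 214.341 → 214
G: 255 - (255-205)×(255-4)/255 = 255 - 12550/255 ≈ 255 - 49.216 = 205.784 → 206
B: 255 - (255-227)×(255-251)/255 = 255 - 112/255 ≈ 255 - 0.439 = 254.561 → 255
= RGB(214, 206, 255)


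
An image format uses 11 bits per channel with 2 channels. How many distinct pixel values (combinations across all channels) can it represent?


Total bits = 11 bits/channel × 2 channels = 22 bits
Distinct pixel values = 2^22
= 4,194,304 pixel values


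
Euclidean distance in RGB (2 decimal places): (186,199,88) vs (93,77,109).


d = √[(R₁-R₂)² + (G₁-G₂)² + (B₁-B₂)²]
d = √[(186-93)² + (199-77)² + (88-109)²]
d = √[8649 + 14884 + 441]
d = √23974
d ≈ 154.84


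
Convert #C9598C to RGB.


C9 → 201 (R)
59 → 89 (G)
8C → 140 (B)
= RGB(201, 89, 140)


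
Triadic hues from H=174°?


Triadic: equally spaced at 120° intervals
H1 = 174°
H2 = (174 + 120) mod 360 = 294°
H3 = (174 + 240) mod 360 = 54°
Triadic = 174°, 294°, 54°


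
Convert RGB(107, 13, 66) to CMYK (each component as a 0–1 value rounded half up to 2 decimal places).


R'=107/255≈0.4196, G'=13/255≈0.0510, B'=66/255≈0.2588
K = 1 - max(R',G',B') = 1 - 107/255 = 148/255 = 0.58039… → 0.58
(1-R'-K)/(1-K) simplifies to (max-R)/max with max = 107:
C = (107-107)/107 = 0/107 = 0 → 0.00
M = (107-13)/107 = 94/107 = 0.87850… → 0.88
Y = (107-66)/107 = 41/107 = 0.38317… → 0.38
= CMYK(0.00, 0.88, 0.38, 0.58)


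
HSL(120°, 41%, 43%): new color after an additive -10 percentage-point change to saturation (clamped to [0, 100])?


Original S = 41%
Adjustment = -10 percentage points
New S = 41 + (-10) = 31
Clamp to [0, 100] → 31
= HSL(120°, 31%, 43%)


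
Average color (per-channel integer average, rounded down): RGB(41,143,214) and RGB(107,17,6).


Midpoint: each channel = ⌊(C₁+C₂)/2⌋
R: ⌊(41+107)/2⌋ = 74
G: ⌊(143+17)/2⌋ = 80
B: ⌊(214+6)/2⌋ = 110
= RGB(74, 80, 110)


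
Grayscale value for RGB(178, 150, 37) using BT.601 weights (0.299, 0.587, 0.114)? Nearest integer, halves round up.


Gray = 0.299×R + 0.587×G + 0.114×B
Gray = 0.299×178 + 0.587×150 + 0.114×37
Gray = 53.222 + 88.050 + 4.218
Gray = 145.490 → round half up → 145
Gray = 145


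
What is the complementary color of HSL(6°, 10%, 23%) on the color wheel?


Complement = opposite side of color wheel = hue + 180°
H' = (6 + 180) mod 360 = 186°
S and L unchanged.
= HSL(186°, 10%, 23%)


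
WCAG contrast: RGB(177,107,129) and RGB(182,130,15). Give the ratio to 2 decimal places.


Linearize each sRGB channel c=v/255: c/12.92 if c ≤ 0.04045 else ((c+0.055)/1.055)^2.4
L = 0.2126×R_lin + 0.7152×G_lin + 0.0722×B_lin
Color 1 (177,107,129):
  R=177: 177/255≈0.6941 > 0.04045 → ((0.6941+0.055)/1.055)^2.4 ≈ 0.43966
  G=107: 107/255≈0.4196 > 0.04045 → ((0.4196+0.055)/1.055)^2.4 ≈ 0.14703
  B=129: 129/255≈0.5059 > 0.04045 → ((0.5059+0.055)/1.055)^2.4 ≈ 0.21953
  L1 = 0.2126×0.43966 + 0.7152×0.14703 + 0.0722×0.21953 ≈ 0.21447
Color 2 (182,130,15):
  R=182: 182/255≈0.7137 > 0.04045 → ((0.7137+0.055)/1.055)^2.4 ≈ 0.46778
  G=130: 130/255≈0.5098 > 0.04045 → ((0.5098+0.055)/1.055)^2.4 ≈ 0.22323
  B=15: 15/255≈0.0588 > 0.04045 → ((0.0588+0.055)/1.055)^2.4 ≈ 0.00478
  L2 = 0.2126×0.46778 + 0.7152×0.22323 + 0.0722×0.00478 ≈ 0.25945
Lighter = 0.25945, Darker = 0.21447
Ratio = (L_lighter + 0.05) / (L_darker + 0.05)
Ratio = (0.25945 + 0.05) / (0.21447 + 0.05) = 0.30945 / 0.26447 ≈ 1.1700
Ratio ≈ 1.17:1


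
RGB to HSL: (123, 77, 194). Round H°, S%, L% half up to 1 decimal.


Normalize: R'=123/255≈0.4824, G'=77/255≈0.3020, B'=194/255≈0.7608
Max=194/255, Min=77/255, Δ=Max-Min=117/255
L = (Max+Min)/2 = (194+77)/510 = 271/510 = 0.53137… → L = 53.1%
L > 0.5 → S = Δ/(2-Max-Min) = 117/(510-194-77) = 117/239 = 0.48953… → S = 49.0%
(the 1/255 factors cancel in S and H, so raw channel differences can be used)
Max is B' → H = 60 × ((R-G)/Δ + 4) = 60 × ((123-77)/117 + 4)
  46/117 + 4 = 0.3931… + 4 = 4.3931…
  H = 60 × 4.3931… = 263.589…° → H = 263.6°
= HSL(263.6°, 49.0%, 53.1%)


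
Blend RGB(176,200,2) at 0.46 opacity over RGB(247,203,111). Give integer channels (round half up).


C = α×F + (1-α)×B, with 1-α = 0.54
R: 0.46×176 + 0.54×247 = 80.96 + 133.38 = 214.34 → 214
G: 0.46×200 + 0.54×203 = 92.00 + 109.62 = 201.62 → 202
B: 0.46×2 + 0.54×111 = 0.92 + 59.94 = 60.86 → 61
= RGB(214, 202, 61)


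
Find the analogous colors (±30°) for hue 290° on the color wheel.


Base hue: 290°
Left analog: (290 - 30) mod 360 = 260°
Right analog: (290 + 30) mod 360 = 320°
Analogous hues = 260° and 320°


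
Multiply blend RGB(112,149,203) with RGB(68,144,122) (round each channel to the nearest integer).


Multiply: C = A×B/255, rounded to nearest integer
R: 112×68/255 = 7616/255 ≈ 29.867 → 30
G: 149×144/255 = 21456/255 ≈ 84.141 → 84
B: 203×122/255 = 24766/255 ≈ 97.122 → 97
= RGB(30, 84, 97)


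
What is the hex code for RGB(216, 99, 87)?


R = 216 → D8 (hex)
G = 99 → 63 (hex)
B = 87 → 57 (hex)
Hex = #D86357


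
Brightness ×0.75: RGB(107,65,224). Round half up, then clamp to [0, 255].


Multiply each channel by 0.75, round half up, clamp to [0, 255]
R: 107×0.75 = 80.25 → round → 80
G: 65×0.75 = 48.75 → round → 49
B: 224×0.75 = 168
= RGB(80, 49, 168)


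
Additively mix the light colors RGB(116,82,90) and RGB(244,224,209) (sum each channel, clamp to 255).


Additive: each channel = min(255, C₁+C₂)
R: 116+244 = 360 → 255
G: 82+224 = 306 → 255
B: 90+209 = 299 → 255
= RGB(255, 255, 255)


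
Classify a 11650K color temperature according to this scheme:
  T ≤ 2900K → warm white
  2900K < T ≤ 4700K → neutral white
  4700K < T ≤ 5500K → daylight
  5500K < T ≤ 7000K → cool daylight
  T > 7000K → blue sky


Temperature: 11650K
11650K > 7000K → blue sky
Classification: blue sky


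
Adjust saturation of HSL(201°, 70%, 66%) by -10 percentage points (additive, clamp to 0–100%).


Original S = 70%
Adjustment = -10 percentage points
New S = 70 + (-10) = 60
Clamp to [0, 100] → 60
= HSL(201°, 60%, 66%)


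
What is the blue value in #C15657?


Color: #C15657
R = C1 = 193
G = 56 = 86
B = 57 = 87
Blue = 87


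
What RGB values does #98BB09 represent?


98 → 152 (R)
BB → 187 (G)
09 → 9 (B)
= RGB(152, 187, 9)


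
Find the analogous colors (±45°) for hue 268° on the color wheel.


Base hue: 268°
Left analog: (268 - 45) mod 360 = 223°
Right analog: (268 + 45) mod 360 = 313°
Analogous hues = 223° and 313°


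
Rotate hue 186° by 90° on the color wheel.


New hue = (H + rotation) mod 360
New hue = (186 + 90) mod 360
= 276 mod 360
= 276°


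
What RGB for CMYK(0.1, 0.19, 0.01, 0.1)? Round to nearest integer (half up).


R = 255 × (1-C) × (1-K) = 255 × 0.90 × 0.90 = 206.55 → 207
G = 255 × (1-M) × (1-K) = 255 × 0.81 × 0.90 = 185.895 → 186
B = 255 × (1-Y) × (1-K) = 255 × 0.99 × 0.90 = 227.205 → 227
= RGB(207, 186, 227)


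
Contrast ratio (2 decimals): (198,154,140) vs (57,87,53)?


Linearize each sRGB channel c=v/255: c/12.92 if c ≤ 0.04045 else ((c+0.055)/1.055)^2.4
L = 0.2126×R_lin + 0.7152×G_lin + 0.0722×B_lin
Color 1 (198,154,140):
  R=198: 198/255≈0.7765 > 0.04045 → ((0.7765+0.055)/1.055)^2.4 ≈ 0.56471
  G=154: 154/255≈0.6039 > 0.04045 → ((0.6039+0.055)/1.055)^2.4 ≈ 0.32314
  B=140: 140/255≈0.5490 > 0.04045 → ((0.5490+0.055)/1.055)^2.4 ≈ 0.26225
  L1 = 0.2126×0.56471 + 0.7152×0.32314 + 0.0722×0.26225 ≈ 0.37010
Color 2 (57,87,53):
  R=57: 57/255≈0.2235 > 0.04045 → ((0.2235+0.055)/1.055)^2.4 ≈ 0.04092
  G=87: 87/255≈0.3412 > 0.04045 → ((0.3412+0.055)/1.055)^2.4 ≈ 0.09531
  B=53: 53/255≈0.2078 > 0.04045 → ((0.2078+0.055)/1.055)^2.4 ≈ 0.03560
  L2 = 0.2126×0.04092 + 0.7152×0.09531 + 0.0722×0.03560 ≈ 0.07943
Lighter = 0.37010, Darker = 0.07943
Ratio = (L_lighter + 0.05) / (L_darker + 0.05)
Ratio = (0.37010 + 0.05) / (0.07943 + 0.05) = 0.42010 / 0.12943 ≈ 3.2457
Ratio ≈ 3.25:1


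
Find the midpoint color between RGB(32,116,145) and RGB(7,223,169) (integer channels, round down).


Midpoint: each channel = ⌊(C₁+C₂)/2⌋
R: ⌊(32+7)/2⌋ = 19
G: ⌊(116+223)/2⌋ = 169
B: ⌊(145+169)/2⌋ = 157
= RGB(19, 169, 157)


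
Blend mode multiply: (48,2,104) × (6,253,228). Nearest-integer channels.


Multiply: C = A×B/255, rounded to nearest integer
R: 48×6/255 = 288/255 ≈ 1.129 → 1
G: 2×253/255 = 506/255 ≈ 1.984 → 2
B: 104×228/255 = 23712/255 ≈ 92.988 → 93
= RGB(1, 2, 93)


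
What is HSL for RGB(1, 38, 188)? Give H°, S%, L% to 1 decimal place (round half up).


Normalize: R'=1/255≈0.0039, G'=38/255≈0.1490, B'=188/255≈0.7373
Max=188/255, Min=1/255, Δ=Max-Min=187/255
L = (Max+Min)/2 = (188+1)/510 = 189/510 = 0.37058… → L = 37.1%
L ≤ 0.5 → S = Δ/(Max+Min) = 187/(188+1) = 187/189 = 0.98941… → S = 98.9%
(the 1/255 factors cancel in S and H, so raw channel differences can be used)
Max is B' → H = 60 × ((R-G)/Δ + 4) = 60 × ((1-38)/187 + 4)
  -37/187 + 4 = -0.1978… + 4 = 3.8021…
  H = 60 × 3.8021… = 228.128…° → H = 228.1°
= HSL(228.1°, 98.9%, 37.1%)


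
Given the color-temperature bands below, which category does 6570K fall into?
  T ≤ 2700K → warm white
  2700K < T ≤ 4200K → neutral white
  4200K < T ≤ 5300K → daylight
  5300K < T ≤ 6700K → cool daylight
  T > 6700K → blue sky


Temperature: 6570K
5300K < 6570K ≤ 6700K → cool daylight
Classification: cool daylight


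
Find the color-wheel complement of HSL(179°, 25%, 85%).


Complement = opposite side of color wheel = hue + 180°
H' = (179 + 180) mod 360 = 359°
S and L unchanged.
= HSL(359°, 25%, 85%)


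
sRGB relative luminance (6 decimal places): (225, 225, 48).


Linearize each channel (sRGB transfer function): c = v/255; c_lin = c/12.92 if c ≤ 0.04045, else ((c+0.055)/1.055)^2.4
  R: 225/255 ≈ 0.882353 > 0.04045 → ((0.882353+0.055)/1.055)^2.4 ≈ 0.752942
  G: 225/255 ≈ 0.882353 > 0.04045 → ((0.882353+0.055)/1.055)^2.4 ≈ 0.752942
  B: 48/255 ≈ 0.188235 > 0.04045 → ((0.188235+0.055)/1.055)^2.4 ≈ 0.029557
R_lin = 0.752942, G_lin = 0.752942, B_lin = 0.029557
L = 0.2126×R + 0.7152×G + 0.0722×B
L = 0.2126×0.752942 + 0.7152×0.752942 + 0.0722×0.029557
L ≈ 0.700714


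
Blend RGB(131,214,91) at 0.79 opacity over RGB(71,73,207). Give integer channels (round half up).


C = α×F + (1-α)×B, with 1-α = 0.21
R: 0.79×131 + 0.21×71 = 103.49 + 14.91 = 118.40 → 118
G: 0.79×214 + 0.21×73 = 169.06 + 15.33 = 184.39 → 184
B: 0.79×91 + 0.21×207 = 71.89 + 43.47 = 115.36 → 115
= RGB(118, 184, 115)


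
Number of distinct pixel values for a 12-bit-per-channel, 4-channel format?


Total bits = 12 bits/channel × 4 channels = 48 bits
Distinct pixel values = 2^48
= 281,474,976,710,656 pixel values


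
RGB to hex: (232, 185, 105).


R = 232 → E8 (hex)
G = 185 → B9 (hex)
B = 105 → 69 (hex)
Hex = #E8B969


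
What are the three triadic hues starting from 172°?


Triadic: equally spaced at 120° intervals
H1 = 172°
H2 = (172 + 120) mod 360 = 292°
H3 = (172 + 240) mod 360 = 52°
Triadic = 172°, 292°, 52°


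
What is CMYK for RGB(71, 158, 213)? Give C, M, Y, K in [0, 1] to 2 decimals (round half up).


R'=71/255≈0.2784, G'=158/255≈0.6196, B'=213/255≈0.8353
K = 1 - max(R',G',B') = 1 - 213/255 = 42/255 = 0.16470… → 0.16
(1-R'-K)/(1-K) simplifies to (max-R)/max with max = 213:
C = (213-71)/213 = 142/213 = 0.66666… → 0.67
M = (213-158)/213 = 55/213 = 0.25821… → 0.26
Y = (213-213)/213 = 0/213 = 0 → 0.00
= CMYK(0.67, 0.26, 0.00, 0.16)


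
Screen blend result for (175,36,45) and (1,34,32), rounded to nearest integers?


Screen: C = 255 - (255-A)×(255-B)/255, rounded to nearest integer
R: 255 - (255-175)×(255-1)/255 = 255 - 20320/255 ≈ 255 - 79.686 = 175.314 → 175
G: 255 - (255-36)×(255-34)/255 = 255 - 48399/255 ≈ 255 - 189.800 = 65.200 → 65
B: 255 - (255-45)×(255-32)/255 = 255 - 46830/255 ≈ 255 - 183.647 = 71.353 → 71
= RGB(175, 65, 71)


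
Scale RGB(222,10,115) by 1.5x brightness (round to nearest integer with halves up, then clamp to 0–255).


Multiply each channel by 1.5, round half up, clamp to [0, 255]
R: 222×1.5 = 333 → clamp → 255
G: 10×1.5 = 15
B: 115×1.5 = 172.5 → round → 173
= RGB(255, 15, 173)


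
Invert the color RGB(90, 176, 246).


Invert: (255-R, 255-G, 255-B)
R: 255-90 = 165
G: 255-176 = 79
B: 255-246 = 9
= RGB(165, 79, 9)


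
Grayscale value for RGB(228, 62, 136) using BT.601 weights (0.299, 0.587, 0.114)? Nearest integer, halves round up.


Gray = 0.299×R + 0.587×G + 0.114×B
Gray = 0.299×228 + 0.587×62 + 0.114×136
Gray = 68.172 + 36.394 + 15.504
Gray = 120.070 → round half up → 120
Gray = 120


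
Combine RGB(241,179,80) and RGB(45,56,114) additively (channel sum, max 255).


Additive: each channel = min(255, C₁+C₂)
R: 241+45 = 286 → 255
G: 179+56 = 235 → 235
B: 80+114 = 194 → 194
= RGB(255, 235, 194)


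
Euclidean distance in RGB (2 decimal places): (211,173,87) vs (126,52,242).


d = √[(R₁-R₂)² + (G₁-G₂)² + (B₁-B₂)²]
d = √[(211-126)² + (173-52)² + (87-242)²]
d = √[7225 + 14641 + 24025]
d = √45891
d ≈ 214.22


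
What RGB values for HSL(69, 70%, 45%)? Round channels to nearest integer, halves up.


H=69°, S=0.70, L=0.45
C = (1-|2L-1|)×S = (1-|-0.10|)×0.70 = 0.63
H' = H/60 = 69/60 ≈ 1.1500; X = C×(1-|H' mod 2 - 1|) = 0.5355
m = L - C/2 = 0.45 - 0.315 = 0.135
Sector ⌊H'⌋ = 1 → (R',G',B') = (0.5355, 0.63, 0.0)
RGB = ((R'+m)×255, (G'+m)×255, (B'+m)×255) = (170.9775, 195.075, 34.425)
Round half up → RGB(171, 195, 34)


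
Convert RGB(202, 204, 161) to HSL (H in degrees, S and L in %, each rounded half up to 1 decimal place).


Normalize: R'=202/255≈0.7922, G'=204/255≈0.8000, B'=161/255≈0.6314
Max=204/255, Min=161/255, Δ=Max-Min=43/255
L = (Max+Min)/2 = (204+161)/510 = 365/510 = 0.71568… → L = 71.6%
L > 0.5 → S = Δ/(2-Max-Min) = 43/(510-204-161) = 43/145 = 0.29655… → S = 29.7%
(the 1/255 factors cancel in S and H, so raw channel differences can be used)
Max is G' → H = 60 × ((B-R)/Δ + 2) = 60 × ((161-202)/43 + 2)
  -41/43 + 2 = -0.9534… + 2 = 1.0465…
  H = 60 × 1.0465… = 62.790…° → H = 62.8°
= HSL(62.8°, 29.7%, 71.6%)


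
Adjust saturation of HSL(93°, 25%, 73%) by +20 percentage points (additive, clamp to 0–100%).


Original S = 25%
Adjustment = +20 percentage points
New S = 25 + (20) = 45
Clamp to [0, 100] → 45
= HSL(93°, 45%, 73%)


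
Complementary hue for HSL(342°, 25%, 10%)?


Complement = opposite side of color wheel = hue + 180°
H' = (342 + 180) mod 360 = 162°
S and L unchanged.
= HSL(162°, 25%, 10%)


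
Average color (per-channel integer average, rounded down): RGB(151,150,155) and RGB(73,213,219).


Midpoint: each channel = ⌊(C₁+C₂)/2⌋
R: ⌊(151+73)/2⌋ = 112
G: ⌊(150+213)/2⌋ = 181
B: ⌊(155+219)/2⌋ = 187
= RGB(112, 181, 187)


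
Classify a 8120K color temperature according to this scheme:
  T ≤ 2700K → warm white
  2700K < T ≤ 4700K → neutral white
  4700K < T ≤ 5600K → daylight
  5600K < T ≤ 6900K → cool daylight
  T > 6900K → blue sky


Temperature: 8120K
8120K > 6900K → blue sky
Classification: blue sky


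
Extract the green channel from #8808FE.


Color: #8808FE
R = 88 = 136
G = 08 = 8
B = FE = 254
Green = 8


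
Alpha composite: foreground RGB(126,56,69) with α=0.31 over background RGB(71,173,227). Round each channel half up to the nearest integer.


C = α×F + (1-α)×B, with 1-α = 0.69
R: 0.31×126 + 0.69×71 = 39.06 + 48.99 = 88.05 → 88
G: 0.31×56 + 0.69×173 = 17.36 + 119.37 = 136.73 → 137
B: 0.31×69 + 0.69×227 = 21.39 + 156.63 = 178.02 → 178
= RGB(88, 137, 178)


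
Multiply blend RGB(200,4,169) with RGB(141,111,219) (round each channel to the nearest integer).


Multiply: C = A×B/255, rounded to nearest integer
R: 200×141/255 = 28200/255 ≈ 110.588 → 111
G: 4×111/255 = 444/255 ≈ 1.741 → 2
B: 169×219/255 = 37011/255 ≈ 145.141 → 145
= RGB(111, 2, 145)


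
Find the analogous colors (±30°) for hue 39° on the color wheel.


Base hue: 39°
Left analog: (39 - 30) mod 360 = 9°
Right analog: (39 + 30) mod 360 = 69°
Analogous hues = 9° and 69°


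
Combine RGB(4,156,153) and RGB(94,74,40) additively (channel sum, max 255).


Additive: each channel = min(255, C₁+C₂)
R: 4+94 = 98 → 98
G: 156+74 = 230 → 230
B: 153+40 = 193 → 193
= RGB(98, 230, 193)


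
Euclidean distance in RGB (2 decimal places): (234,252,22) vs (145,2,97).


d = √[(R₁-R₂)² + (G₁-G₂)² + (B₁-B₂)²]
d = √[(234-145)² + (252-2)² + (22-97)²]
d = √[7921 + 62500 + 5625]
d = √76046
d ≈ 275.76


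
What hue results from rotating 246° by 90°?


New hue = (H + rotation) mod 360
New hue = (246 + 90) mod 360
= 336 mod 360
= 336°


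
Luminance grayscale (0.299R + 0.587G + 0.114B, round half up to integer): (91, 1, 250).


Gray = 0.299×R + 0.587×G + 0.114×B
Gray = 0.299×91 + 0.587×1 + 0.114×250
Gray = 27.209 + 0.587 + 28.500
Gray = 56.296 → round half up → 56
Gray = 56


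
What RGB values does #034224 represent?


03 → 3 (R)
42 → 66 (G)
24 → 36 (B)
= RGB(3, 66, 36)


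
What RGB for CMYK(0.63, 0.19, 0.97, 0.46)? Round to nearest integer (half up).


R = 255 × (1-C) × (1-K) = 255 × 0.37 × 0.54 = 50.949 → 51
G = 255 × (1-M) × (1-K) = 255 × 0.81 × 0.54 = 111.537 → 112
B = 255 × (1-Y) × (1-K) = 255 × 0.03 × 0.54 = 4.131 → 4
= RGB(51, 112, 4)


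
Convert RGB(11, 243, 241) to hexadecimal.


R = 11 → 0B (hex)
G = 243 → F3 (hex)
B = 241 → F1 (hex)
Hex = #0BF3F1


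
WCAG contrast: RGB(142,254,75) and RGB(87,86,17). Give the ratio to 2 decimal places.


Linearize each sRGB channel c=v/255: c/12.92 if c ≤ 0.04045 else ((c+0.055)/1.055)^2.4
L = 0.2126×R_lin + 0.7152×G_lin + 0.0722×B_lin
Color 1 (142,254,75):
  R=142: 142/255≈0.5569 > 0.04045 → ((0.5569+0.055)/1.055)^2.4 ≈ 0.27050
  G=254: 254/255≈0.9961 > 0.04045 → ((0.9961+0.055)/1.055)^2.4 ≈ 0.99110
  B=75: 75/255≈0.2941 > 0.04045 → ((0.2941+0.055)/1.055)^2.4 ≈ 0.07036
  L1 = 0.2126×0.27050 + 0.7152×0.99110 + 0.0722×0.07036 ≈ 0.77142
Color 2 (87,86,17):
  R=87: 87/255≈0.3412 > 0.04045 → ((0.3412+0.055)/1.055)^2.4 ≈ 0.09531
  G=86: 86/255≈0.3373 > 0.04045 → ((0.3373+0.055)/1.055)^2.4 ≈ 0.09306
  B=17: 17/255≈0.0667 > 0.04045 → ((0.0667+0.055)/1.055)^2.4 ≈ 0.00561
  L2 = 0.2126×0.09531 + 0.7152×0.09306 + 0.0722×0.00561 ≈ 0.08722
Lighter = 0.77142, Darker = 0.08722
Ratio = (L_lighter + 0.05) / (L_darker + 0.05)
Ratio = (0.77142 + 0.05) / (0.08722 + 0.05) = 0.82142 / 0.13722 ≈ 5.9861
Ratio ≈ 5.99:1


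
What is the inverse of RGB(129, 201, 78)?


Invert: (255-R, 255-G, 255-B)
R: 255-129 = 126
G: 255-201 = 54
B: 255-78 = 177
= RGB(126, 54, 177)


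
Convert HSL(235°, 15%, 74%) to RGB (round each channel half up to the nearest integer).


H=235°, S=0.15, L=0.74
C = (1-|2L-1|)×S = (1-|0.48|)×0.15 = 0.078
H' = H/60 = 235/60 ≈ 3.9167; X = C×(1-|H' mod 2 - 1|) = 0.0065
m = L - C/2 = 0.74 - 0.039 = 0.701
Sector ⌊H'⌋ = 3 → (R',G',B') = (0.0, 0.0065, 0.078)
RGB = ((R'+m)×255, (G'+m)×255, (B'+m)×255) = (178.755, 180.4125, 198.645)
Round half up → RGB(179, 180, 199)


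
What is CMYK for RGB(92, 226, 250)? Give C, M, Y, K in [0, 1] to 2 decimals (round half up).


R'=92/255≈0.3608, G'=226/255≈0.8863, B'=250/255≈0.9804
K = 1 - max(R',G',B') = 1 - 250/255 = 5/255 = 0.01960… → 0.02
(1-R'-K)/(1-K) simplifies to (max-R)/max with max = 250:
C = (250-92)/250 = 158/250 = 0.632 → 0.63
M = (250-226)/250 = 24/250 = 0.096 → 0.10
Y = (250-250)/250 = 0/250 = 0 → 0.00
= CMYK(0.63, 0.10, 0.00, 0.02)


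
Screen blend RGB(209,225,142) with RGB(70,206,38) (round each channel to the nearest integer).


Screen: C = 255 - (255-A)×(255-B)/255, rounded to nearest integer
R: 255 - (255-209)×(255-70)/255 = 255 - 8510/255 ≈ 255 - 33.373 = 221.627 → 222
G: 255 - (255-225)×(255-206)/255 = 255 - 1470/255 ≈ 255 - 5.765 = 249.235 → 249
B: 255 - (255-142)×(255-38)/255 = 255 - 24521/255 ≈ 255 - 96.161 = 158.839 → 159
= RGB(222, 249, 159)


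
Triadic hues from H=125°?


Triadic: equally spaced at 120° intervals
H1 = 125°
H2 = (125 + 120) mod 360 = 245°
H3 = (125 + 240) mod 360 = 5°
Triadic = 125°, 245°, 5°


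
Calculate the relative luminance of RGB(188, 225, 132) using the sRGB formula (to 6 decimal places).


Linearize each channel (sRGB transfer function): c = v/255; c_lin = c/12.92 if c ≤ 0.04045, else ((c+0.055)/1.055)^2.4
  R: 188/255 ≈ 0.737255 > 0.04045 → ((0.737255+0.055)/1.055)^2.4 ≈ 0.502886
  G: 225/255 ≈ 0.882353 > 0.04045 → ((0.882353+0.055)/1.055)^2.4 ≈ 0.752942
  B: 132/255 ≈ 0.517647 > 0.04045 → ((0.517647+0.055)/1.055)^2.4 ≈ 0.230740
R_lin = 0.502886, G_lin = 0.752942, B_lin = 0.230740
L = 0.2126×R + 0.7152×G + 0.0722×B
L = 0.2126×0.502886 + 0.7152×0.752942 + 0.0722×0.230740
L ≈ 0.662077
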